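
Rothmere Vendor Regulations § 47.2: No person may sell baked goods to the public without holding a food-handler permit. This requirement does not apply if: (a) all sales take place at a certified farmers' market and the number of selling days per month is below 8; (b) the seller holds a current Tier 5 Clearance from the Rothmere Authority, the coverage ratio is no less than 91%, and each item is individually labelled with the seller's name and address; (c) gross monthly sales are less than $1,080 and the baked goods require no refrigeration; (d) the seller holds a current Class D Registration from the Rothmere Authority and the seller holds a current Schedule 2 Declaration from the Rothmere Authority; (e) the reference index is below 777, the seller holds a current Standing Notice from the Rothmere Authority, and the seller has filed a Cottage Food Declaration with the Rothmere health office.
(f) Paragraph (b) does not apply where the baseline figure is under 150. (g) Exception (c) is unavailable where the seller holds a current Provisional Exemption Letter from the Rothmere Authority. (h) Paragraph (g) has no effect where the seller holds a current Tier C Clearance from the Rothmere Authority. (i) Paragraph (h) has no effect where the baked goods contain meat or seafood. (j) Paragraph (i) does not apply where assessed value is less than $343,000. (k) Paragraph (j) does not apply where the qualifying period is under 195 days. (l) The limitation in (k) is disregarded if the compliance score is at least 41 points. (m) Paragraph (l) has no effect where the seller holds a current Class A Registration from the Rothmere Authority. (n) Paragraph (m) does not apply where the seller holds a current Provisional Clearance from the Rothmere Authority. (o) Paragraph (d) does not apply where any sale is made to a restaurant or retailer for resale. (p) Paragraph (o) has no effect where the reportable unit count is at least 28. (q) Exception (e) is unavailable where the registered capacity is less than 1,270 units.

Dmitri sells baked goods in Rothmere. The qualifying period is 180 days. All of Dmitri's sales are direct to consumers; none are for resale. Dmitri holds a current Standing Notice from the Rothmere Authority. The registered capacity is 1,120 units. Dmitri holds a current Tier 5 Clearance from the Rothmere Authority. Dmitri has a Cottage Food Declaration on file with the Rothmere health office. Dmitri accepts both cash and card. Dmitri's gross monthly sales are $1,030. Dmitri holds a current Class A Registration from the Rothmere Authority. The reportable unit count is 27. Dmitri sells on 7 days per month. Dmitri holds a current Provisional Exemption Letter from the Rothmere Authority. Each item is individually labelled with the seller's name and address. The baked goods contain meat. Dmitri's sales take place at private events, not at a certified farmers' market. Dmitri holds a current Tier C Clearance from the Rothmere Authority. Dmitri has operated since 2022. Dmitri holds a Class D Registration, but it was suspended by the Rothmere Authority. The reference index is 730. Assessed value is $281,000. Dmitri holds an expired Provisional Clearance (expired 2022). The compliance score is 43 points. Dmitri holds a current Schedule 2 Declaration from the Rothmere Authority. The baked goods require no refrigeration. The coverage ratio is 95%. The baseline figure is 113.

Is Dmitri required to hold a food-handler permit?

Yes — Dmitri must hold a food-handler permit.

Exception (a) fails — sales are at private events, not a certified farmers' market.
Exception (b)'s conditions are all satisfied: a current Tier 5 Clearance is held; the coverage ratio is 95%, meeting the 91% threshold; items are individually labelled. Turning to paragraph (f): (f) is engaged — the baseline figure is 113, under the 150 limit. Exception (b) does not apply.
All of (c)'s requirements are met (gross monthly sales are $1,030, less than the $1,080 limit; the baked goods are shelf-stable). Turning to paragraphs (g)–(n): (g) is engaged — a current Provisional Exemption Letter is held. (h) would limit (g) — a current Tier C Clearance is held — but (i) sets (h) aside: (i) operates against (h): the baked goods contain meat. (j) would limit (i) — assessed value is $281,000, less than the $343,000 limit — but (k) sets (j) aside: (k) operates against (j): the qualifying period is 180 days, under the 195 days limit. (l) would limit (k) — the compliance score is 43 points, meeting the 41 points threshold — but (m) sets (l) aside: (m) operates against (l): a current Class A Registration is held. (n) is inapplicable (the Provisional Clearance is not current), so (m) stands. So (c) is unavailable.
Exception (d) fails — the Class D Registration is not current.
Exception (e): the reference index is 730, below the 777 limit; a current Standing Notice is held; a Cottage Food Declaration is on file — every condition holds. However, paragraph (q) must be considered: (q) operates against (e): the registered capacity is 1,120 units, less than the 1,270 units limit. So (e) is unavailable.
Every exception is unavailable, so the rule governs.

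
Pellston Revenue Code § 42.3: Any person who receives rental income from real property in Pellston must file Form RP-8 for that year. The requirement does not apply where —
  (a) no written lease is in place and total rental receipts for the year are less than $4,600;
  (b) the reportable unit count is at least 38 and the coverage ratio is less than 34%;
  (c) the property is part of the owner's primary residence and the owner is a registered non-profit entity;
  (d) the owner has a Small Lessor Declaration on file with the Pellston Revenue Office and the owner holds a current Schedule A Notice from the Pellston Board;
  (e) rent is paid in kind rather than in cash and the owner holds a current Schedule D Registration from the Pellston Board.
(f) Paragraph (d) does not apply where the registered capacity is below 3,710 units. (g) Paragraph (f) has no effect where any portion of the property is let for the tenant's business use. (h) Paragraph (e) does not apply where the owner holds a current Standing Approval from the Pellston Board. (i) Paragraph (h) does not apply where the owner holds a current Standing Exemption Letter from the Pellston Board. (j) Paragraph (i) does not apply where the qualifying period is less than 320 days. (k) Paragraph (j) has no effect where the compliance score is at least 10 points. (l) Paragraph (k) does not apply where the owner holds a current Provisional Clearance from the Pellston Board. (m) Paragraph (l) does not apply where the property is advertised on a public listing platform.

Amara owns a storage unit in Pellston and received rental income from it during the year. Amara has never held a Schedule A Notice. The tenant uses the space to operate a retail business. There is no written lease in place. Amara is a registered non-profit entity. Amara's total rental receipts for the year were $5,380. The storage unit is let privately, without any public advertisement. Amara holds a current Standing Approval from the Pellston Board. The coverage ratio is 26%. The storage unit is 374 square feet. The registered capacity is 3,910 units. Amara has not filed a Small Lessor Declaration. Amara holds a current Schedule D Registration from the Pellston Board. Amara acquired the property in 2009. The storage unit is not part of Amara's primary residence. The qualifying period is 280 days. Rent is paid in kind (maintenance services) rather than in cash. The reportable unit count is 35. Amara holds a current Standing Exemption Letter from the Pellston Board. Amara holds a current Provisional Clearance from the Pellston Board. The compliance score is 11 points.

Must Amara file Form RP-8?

Exception (a) fails — total rental receipts for the year are $5,380, not less than $4,600.
Exception (b) fails — the reportable unit count is 35, short of 38.
Exception (c) does not apply: the storage unit is not part of the primary residence.
Exception (d) does not apply: no Small Lessor Declaration is on file.
All of (e)'s requirements are met (rent is paid in kind; a current Schedule D Registration is held). Turning to paragraphs (h)–(m): (h) operates against (e): a current Standing Approval is held. (i) would limit (h) — a current Standing Exemption Letter is held — but (j) sets (i) aside: (j) operates against (i): the qualifying period is 280 days, less than the 320 days limit. (k) would limit (j) — the compliance score is 11 points, meeting the 10 points threshold — but (l) sets (k) aside: (l) operates against (k): a current Provisional Clearance is held. (m) is not triggered (the property is let privately without advertisement), so (l) stands. Exception (e) does not apply.
No exception applies. The general rule governs.

Yes — Amara must file Form RP-8.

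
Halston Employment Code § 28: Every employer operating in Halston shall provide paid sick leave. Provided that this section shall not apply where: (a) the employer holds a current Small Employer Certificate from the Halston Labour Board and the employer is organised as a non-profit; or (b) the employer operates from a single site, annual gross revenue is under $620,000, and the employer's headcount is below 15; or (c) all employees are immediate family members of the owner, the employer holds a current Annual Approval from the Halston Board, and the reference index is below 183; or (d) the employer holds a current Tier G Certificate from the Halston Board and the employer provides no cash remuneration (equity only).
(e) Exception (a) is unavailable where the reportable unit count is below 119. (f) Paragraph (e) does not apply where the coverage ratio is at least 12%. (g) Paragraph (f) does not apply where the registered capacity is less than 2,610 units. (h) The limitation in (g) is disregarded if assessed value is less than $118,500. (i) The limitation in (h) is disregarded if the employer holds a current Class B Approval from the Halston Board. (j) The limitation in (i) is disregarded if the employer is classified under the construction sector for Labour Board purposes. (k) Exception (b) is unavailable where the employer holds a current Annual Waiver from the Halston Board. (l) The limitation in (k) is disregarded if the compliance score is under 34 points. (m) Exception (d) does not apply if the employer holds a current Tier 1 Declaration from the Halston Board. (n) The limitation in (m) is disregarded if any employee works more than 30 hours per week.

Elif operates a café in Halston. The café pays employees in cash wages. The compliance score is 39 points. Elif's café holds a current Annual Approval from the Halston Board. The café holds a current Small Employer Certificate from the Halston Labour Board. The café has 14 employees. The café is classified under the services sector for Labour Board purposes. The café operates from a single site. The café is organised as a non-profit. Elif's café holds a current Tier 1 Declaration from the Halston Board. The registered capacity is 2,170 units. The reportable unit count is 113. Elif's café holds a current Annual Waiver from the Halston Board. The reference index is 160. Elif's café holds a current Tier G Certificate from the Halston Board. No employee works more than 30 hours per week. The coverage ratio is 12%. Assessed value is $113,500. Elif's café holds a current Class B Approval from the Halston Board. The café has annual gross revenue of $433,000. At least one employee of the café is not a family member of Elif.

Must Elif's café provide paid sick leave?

Yes — Elif's café must provide paid sick leave.

Exception (a) is satisfied on its face — a current Small Employer Certificate is held; the employer is a non-profit. Turning to paragraphs (e)–(j): (e) operates — the reportable unit count is 113, below the 119 limit. (f) operates (the coverage ratio is 12%, meeting the 12% threshold), but is overridden by (g): (g) operates — the registered capacity is 2,170 units, less than the 2,610 units limit. (h) would limit (g) — assessed value is $113,500, less than the $118,500 limit — but (i) sets (h) aside: (i) operates against (h): a current Class B Approval is held. (j), which would lift (i), is not engaged — the café is classified under the services sector. (a) is therefore removed.
Exception (b): the employer operates from a single site; annual gross revenue is $433,000, under the $620,000 limit; the employer's headcount is 14, below the 15 limit — every condition holds. Turning to paragraphs (k)–(l): (k) operates against (b): a current Annual Waiver is held. (l), which would lift (k), is not triggered — the compliance score is 39 points, not under 34 points. So (b) is unavailable.
Exception (c) does not apply: at least one employee is not a family member.
Exception (d) requires that the employer provides no cash remuneration (equity only); but employees are paid cash wages, so (d) is unavailable.
No exception displaces § 28.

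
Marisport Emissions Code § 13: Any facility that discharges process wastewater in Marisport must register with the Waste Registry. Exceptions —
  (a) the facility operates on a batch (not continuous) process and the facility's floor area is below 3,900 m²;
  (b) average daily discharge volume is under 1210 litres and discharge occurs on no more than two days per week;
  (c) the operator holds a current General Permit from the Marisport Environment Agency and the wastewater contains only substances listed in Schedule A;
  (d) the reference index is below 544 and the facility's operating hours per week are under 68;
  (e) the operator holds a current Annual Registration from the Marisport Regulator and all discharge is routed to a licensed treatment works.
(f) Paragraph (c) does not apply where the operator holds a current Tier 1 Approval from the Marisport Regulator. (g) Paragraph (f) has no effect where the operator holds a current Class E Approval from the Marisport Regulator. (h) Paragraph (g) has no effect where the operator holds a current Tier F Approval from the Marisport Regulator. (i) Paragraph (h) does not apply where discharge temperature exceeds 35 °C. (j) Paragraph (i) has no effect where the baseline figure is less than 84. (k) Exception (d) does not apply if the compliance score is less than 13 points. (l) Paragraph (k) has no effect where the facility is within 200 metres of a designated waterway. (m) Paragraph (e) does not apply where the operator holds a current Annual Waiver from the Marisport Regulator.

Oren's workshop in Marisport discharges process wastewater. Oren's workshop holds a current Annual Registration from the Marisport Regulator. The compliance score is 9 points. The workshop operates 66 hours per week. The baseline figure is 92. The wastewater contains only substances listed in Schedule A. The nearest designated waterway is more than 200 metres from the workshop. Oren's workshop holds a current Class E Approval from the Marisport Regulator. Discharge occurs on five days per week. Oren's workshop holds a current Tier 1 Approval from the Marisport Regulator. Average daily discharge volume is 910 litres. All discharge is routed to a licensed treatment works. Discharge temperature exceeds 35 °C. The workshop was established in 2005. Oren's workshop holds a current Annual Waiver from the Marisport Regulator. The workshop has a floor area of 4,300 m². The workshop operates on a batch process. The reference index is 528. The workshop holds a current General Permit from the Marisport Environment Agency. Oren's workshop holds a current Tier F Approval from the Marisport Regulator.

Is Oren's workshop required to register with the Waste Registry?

Exception (a) does not apply: the facility's floor area is 4,300 m², not below 3,900 m².
Exception (b) fails — discharge occurs on five days per week.
Exception (c)'s conditions are all satisfied: a current General Permit is held; the wastewater is Schedule-A-only. Under paragraphs (f)–(j): (f) would limit (c) — a current Tier 1 Approval is held — but (g) sets (f) aside: (g) operates against (f): a current Class E Approval is held. (h) applies (a current Tier F Approval is held), but is set aside by (i): (i) operates — discharge temperature exceeds 35 °C. (j), which would lift (i), is not engaged — the baseline figure is 92, not less than 84. Exception (c) stands.
Exception (d): the reference index is 528, below the 544 limit; the facility's operating hours per week are 66, under the 68 limit — every condition holds. But: (k) operates against (d): the compliance score is 9 points, less than the 13 points limit. (l), which would lift (k), does not operate here — the workshop is more than 200 m from any designated waterway. (d) is therefore removed.
Exception (e) is satisfied on its face — a current Annual Registration is held; discharge is routed to a licensed treatment works. However, paragraph (m) must be considered: (m) operates against (e): a current Annual Waiver is held. Exception (e) does not apply.

No — exception (c) applies; Oren's workshop is not required to register with the Waste Registry.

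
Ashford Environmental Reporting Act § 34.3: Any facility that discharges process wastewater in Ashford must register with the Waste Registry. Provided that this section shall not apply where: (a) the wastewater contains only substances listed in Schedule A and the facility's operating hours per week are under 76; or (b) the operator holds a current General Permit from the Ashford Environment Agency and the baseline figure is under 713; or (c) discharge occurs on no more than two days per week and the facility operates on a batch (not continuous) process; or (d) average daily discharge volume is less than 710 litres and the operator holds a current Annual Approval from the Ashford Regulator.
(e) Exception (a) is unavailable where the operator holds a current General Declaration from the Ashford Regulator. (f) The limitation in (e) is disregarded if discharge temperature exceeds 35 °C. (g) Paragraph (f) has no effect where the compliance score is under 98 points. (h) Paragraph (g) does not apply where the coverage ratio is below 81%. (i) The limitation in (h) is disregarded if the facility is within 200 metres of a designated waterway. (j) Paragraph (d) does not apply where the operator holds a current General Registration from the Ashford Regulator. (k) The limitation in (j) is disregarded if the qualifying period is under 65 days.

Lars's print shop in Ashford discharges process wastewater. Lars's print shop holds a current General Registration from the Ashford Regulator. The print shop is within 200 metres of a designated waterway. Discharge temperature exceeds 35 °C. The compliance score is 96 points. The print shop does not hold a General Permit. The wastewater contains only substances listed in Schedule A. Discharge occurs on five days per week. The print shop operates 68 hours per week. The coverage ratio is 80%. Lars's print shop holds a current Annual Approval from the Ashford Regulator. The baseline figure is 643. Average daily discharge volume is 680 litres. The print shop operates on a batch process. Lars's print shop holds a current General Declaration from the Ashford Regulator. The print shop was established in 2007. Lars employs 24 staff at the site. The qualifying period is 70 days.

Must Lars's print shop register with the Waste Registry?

Yes — Lars's print shop must register with the Waste Registry.

Exception (a)'s conditions are all satisfied: the wastewater is Schedule-A-only; the facility's operating hours per week are 68, under the 76 limit. But: (e) operates against (a): a current General Declaration is held. (f) operates (discharge temperature exceeds 35 °C), but is overridden by (g): (g) operates against (f): the compliance score is 96 points, under the 98 points limit. (h) would limit (g) — the coverage ratio is 80%, below the 81% limit — but (i) sets (h) aside: (i) is engaged — the print shop is within 200 m of a designated waterway. So (a) is unavailable.
Exception (b) fails — no General Permit is held.
Exception (c) requires that discharge occurs on no more than two days per week; but discharge occurs on five days per week, so (c) is unavailable.
Exception (d): average daily discharge volume is 680 litres, less than the 710 litres limit; a current Annual Approval is held — every condition holds. However, paragraphs (j)–(k) must be considered: (j) operates against (d): a current General Registration is held. (k) is inapplicable (the qualifying period is 70 days, not under 65 days), so (j) stands. (d) is therefore removed.
No exception is made out. Lars's print shop falls within the general rule.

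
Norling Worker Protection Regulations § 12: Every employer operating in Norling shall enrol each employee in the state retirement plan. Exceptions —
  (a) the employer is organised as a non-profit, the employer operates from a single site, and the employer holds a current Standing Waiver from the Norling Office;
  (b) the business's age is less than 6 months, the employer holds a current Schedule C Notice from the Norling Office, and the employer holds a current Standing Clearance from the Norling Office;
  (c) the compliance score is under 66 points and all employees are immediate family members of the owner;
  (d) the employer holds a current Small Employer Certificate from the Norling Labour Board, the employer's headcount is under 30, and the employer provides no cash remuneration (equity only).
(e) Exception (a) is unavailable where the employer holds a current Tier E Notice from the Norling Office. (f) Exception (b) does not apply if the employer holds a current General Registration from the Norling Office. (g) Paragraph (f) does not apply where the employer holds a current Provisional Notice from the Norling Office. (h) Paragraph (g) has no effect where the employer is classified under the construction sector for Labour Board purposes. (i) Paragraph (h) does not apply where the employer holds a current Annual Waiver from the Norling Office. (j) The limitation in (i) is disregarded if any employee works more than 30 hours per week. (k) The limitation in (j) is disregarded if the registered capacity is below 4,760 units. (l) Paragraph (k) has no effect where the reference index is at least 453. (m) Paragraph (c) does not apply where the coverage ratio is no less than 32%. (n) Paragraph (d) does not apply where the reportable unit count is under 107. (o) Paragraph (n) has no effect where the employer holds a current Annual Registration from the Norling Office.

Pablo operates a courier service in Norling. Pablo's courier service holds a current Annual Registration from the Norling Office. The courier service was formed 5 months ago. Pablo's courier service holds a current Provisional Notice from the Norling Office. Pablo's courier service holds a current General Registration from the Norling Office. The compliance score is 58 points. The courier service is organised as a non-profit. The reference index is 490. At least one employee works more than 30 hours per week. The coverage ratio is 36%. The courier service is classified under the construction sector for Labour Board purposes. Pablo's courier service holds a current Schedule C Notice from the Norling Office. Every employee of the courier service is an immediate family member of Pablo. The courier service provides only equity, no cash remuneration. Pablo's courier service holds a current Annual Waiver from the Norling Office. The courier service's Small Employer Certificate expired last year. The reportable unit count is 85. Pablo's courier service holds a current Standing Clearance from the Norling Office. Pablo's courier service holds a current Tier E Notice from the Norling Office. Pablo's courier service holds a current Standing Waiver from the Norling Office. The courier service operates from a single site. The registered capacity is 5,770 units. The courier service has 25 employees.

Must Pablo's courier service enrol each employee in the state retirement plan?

Exception (a): the employer is a non-profit; the employer operates from a single site; a current Standing Waiver is held — every condition holds. But: (e) operates against (a): a current Tier E Notice is held. So (a) is unavailable.
Exception (b)'s conditions are all satisfied: the business's age is 5 months, less than the 6 months limit; a current Schedule C Notice is held; a current Standing Clearance is held. However, paragraphs (f)–(l) must be considered: (f) operates against (b): a current General Registration is held. (g) is engaged (a current Provisional Notice is held), but is overridden by (h): (h) operates against (g): the courier service is classified under the construction sector. (i) applies (a current Annual Waiver is held), but is overridden by (j): (j) operates — at least one employee exceeds 30 hours/week. (k), which would lift (j), does not operate here — the registered capacity is 5,770 units, not below 4,760 units. So (b) is unavailable.
Exception (c): the compliance score is 58 points, under the 66 points limit; every employee is an immediate family member — every condition holds. Turning to paragraph (m): (m) operates — the coverage ratio is 36%, meeting the 32% threshold. So (c) is unavailable.
Exception (d) does not apply: the Small Employer Certificate has expired.
None of the exceptions is available; § 12 applies in full.

Yes — Pablo's courier service must enrol each employee in the state retirement plan.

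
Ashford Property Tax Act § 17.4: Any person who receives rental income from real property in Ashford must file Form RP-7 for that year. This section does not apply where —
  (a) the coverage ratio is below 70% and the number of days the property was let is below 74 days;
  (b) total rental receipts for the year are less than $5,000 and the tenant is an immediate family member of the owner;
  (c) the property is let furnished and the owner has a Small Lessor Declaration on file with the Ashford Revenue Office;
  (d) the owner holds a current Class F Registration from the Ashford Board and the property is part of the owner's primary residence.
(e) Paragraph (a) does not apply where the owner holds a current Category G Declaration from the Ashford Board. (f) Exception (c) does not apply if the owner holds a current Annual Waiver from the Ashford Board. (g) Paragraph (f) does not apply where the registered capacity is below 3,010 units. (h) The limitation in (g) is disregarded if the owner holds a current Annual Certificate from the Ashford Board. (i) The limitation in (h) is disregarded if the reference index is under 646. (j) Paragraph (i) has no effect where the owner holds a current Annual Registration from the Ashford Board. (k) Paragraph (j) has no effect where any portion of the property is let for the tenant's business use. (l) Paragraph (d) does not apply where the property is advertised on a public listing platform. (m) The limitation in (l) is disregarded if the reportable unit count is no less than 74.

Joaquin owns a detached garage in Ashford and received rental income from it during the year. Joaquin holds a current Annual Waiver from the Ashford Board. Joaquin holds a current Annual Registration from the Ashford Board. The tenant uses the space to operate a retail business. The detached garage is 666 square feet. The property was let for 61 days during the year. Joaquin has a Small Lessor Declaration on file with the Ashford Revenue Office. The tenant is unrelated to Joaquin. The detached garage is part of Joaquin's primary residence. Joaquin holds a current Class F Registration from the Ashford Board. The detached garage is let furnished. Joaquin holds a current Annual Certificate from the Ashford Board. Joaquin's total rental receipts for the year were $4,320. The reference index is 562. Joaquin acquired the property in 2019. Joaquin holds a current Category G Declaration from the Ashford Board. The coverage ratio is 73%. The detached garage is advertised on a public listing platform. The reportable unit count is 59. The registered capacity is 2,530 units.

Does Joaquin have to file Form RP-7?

Exception (a) requires that the coverage ratio is below 70%; but the coverage ratio is 73%, not below 70%, so (a) is unavailable.
Exception (b) requires that the tenant is an immediate family member of the owner; but the tenant is unrelated to the owner, so (b) is unavailable.
Exception (c)'s conditions are all satisfied: the property is let furnished; a Small Lessor Declaration is on file. Considering the limiting provisions: (f) would limit (c) — a current Annual Waiver is held — but (g) sets (f) aside: (g) is triggered — the registered capacity is 2,530 units, below the 3,010 units limit. (h) applies (a current Annual Certificate is held), but is displaced by (i): (i) operates against (h): the reference index is 562, under the 646 limit. (j) applies (a current Annual Registration is held), but is itself disapplied by (k): (k) operates against (j): the space is let for business use. Exception (c) stands.
Exception (d) is satisfied on its face — a current Class F Registration is held; the detached garage is part of the primary residence. However, paragraphs (l)–(m) must be considered: (l) applies — the property is publicly advertised. (m), which would lift (l), is not engaged — the reportable unit count is 59, short of 74. (d) is therefore removed.

No — exception (c) applies; Joaquin is not required to file Form RP-7.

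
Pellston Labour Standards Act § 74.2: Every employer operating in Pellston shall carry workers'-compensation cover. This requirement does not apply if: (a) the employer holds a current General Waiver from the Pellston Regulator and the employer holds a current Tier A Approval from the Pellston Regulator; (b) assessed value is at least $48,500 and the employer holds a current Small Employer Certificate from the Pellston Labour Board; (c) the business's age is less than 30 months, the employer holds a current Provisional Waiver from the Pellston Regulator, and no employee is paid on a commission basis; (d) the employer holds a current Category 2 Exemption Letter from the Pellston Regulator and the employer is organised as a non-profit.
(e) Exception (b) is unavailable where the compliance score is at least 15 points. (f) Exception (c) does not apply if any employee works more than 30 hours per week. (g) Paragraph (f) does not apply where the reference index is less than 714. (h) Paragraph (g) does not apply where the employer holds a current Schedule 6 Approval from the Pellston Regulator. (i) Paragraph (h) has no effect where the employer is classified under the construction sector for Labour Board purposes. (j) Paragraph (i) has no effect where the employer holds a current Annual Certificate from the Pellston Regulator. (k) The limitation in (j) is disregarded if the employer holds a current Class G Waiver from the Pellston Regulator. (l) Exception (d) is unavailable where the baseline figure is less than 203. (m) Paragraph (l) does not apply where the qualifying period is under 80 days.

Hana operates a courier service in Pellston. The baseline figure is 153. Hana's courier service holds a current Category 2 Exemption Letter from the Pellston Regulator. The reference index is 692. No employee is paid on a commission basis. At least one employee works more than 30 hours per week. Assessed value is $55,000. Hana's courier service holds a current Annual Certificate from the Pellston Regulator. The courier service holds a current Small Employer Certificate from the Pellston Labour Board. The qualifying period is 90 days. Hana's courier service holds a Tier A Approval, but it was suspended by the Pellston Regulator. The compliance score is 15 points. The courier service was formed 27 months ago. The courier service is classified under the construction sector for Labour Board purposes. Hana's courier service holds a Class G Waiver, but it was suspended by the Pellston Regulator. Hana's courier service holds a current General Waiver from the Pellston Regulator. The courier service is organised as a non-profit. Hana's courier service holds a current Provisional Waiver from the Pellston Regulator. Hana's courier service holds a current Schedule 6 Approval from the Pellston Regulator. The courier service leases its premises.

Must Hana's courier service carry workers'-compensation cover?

Exception (a) requires that the employer holds a current Tier A Approval from the Pellston Regulator; but no current Tier A Approval is held, so (a) is unavailable.
Exception (b)'s conditions are all satisfied: assessed value is $55,000, meeting the $48,500 threshold; a current Small Employer Certificate is held. Turning to paragraph (e): (e) applies — the compliance score is 15 points, meeting the 15 points threshold. (b) is therefore removed.
All of (c)'s requirements are met (the business's age is 27 months, less than the 30 months limit; a current Provisional Waiver is held; no employee is paid on commission). But: (f) is engaged — at least one employee exceeds 30 hours/week. (g) is engaged (the reference index is 692, less than the 714 limit), but yields to (h): (h) operates against (g): a current Schedule 6 Approval is held. (i) is triggered (the courier service is classified under the construction sector), but is itself disapplied by (j): (j) operates against (i): a current Annual Certificate is held. (k), which would lift (j), is inapplicable — there is no Class G Waiver in force. So (c) is unavailable.
All of (d)'s requirements are met (a current Category 2 Exemption Letter is held; the employer is a non-profit). But: (l) operates against (d): the baseline figure is 153, less than the 203 limit. (m), which would lift (l), is inapplicable — the qualifying period is 90 days, not under 80 days. Exception (d) does not apply.
No exception is made out. Hana's courier service falls within the general rule.

Yes — Hana's courier service must carry workers'-compensation cover.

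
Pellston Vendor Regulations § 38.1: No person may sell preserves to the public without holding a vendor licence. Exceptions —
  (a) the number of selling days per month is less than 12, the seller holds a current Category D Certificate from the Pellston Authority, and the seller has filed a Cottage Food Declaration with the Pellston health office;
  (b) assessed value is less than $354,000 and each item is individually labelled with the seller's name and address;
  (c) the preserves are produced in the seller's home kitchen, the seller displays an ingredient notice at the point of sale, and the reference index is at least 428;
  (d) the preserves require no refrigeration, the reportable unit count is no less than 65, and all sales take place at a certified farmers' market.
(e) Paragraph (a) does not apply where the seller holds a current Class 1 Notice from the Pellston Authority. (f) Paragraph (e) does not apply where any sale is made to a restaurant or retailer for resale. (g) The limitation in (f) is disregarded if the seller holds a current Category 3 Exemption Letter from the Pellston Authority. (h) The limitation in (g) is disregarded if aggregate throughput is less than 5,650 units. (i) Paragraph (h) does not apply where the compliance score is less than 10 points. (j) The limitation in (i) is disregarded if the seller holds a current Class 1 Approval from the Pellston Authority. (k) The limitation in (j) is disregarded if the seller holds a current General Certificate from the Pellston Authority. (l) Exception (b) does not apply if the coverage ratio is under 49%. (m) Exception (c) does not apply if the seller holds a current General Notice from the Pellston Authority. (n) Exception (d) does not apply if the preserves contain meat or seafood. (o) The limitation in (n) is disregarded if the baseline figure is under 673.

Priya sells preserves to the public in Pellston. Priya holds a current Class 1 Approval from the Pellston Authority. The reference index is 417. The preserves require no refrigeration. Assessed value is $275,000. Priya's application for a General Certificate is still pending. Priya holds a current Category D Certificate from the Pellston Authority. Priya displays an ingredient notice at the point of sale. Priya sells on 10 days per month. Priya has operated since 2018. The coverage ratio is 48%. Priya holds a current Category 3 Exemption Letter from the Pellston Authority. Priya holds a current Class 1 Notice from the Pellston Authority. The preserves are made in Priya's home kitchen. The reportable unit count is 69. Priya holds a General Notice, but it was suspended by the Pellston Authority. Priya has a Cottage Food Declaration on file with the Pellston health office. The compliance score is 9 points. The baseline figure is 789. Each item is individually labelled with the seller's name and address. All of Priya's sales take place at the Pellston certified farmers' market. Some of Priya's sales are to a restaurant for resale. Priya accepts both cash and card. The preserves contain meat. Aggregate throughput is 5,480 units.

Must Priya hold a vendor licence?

Exception (a) is satisfied on its face — the number of selling days per month is 10, less than the 12 limit; a current Category D Certificate is held; a Cottage Food Declaration is on file. As to paragraphs (e)–(k): (e) applies (a current Class 1 Notice is held), but yields to (f): (f) operates against (e): some sales are to a restaurant for resale. (g) would limit (f) — a current Category 3 Exemption Letter is held — but (h) sets (g) aside: (h) operates against (g): aggregate throughput is 5,480 units, less than the 5,650 units limit. (i) would limit (h) — the compliance score is 9 points, less than the 10 points limit — but (j) sets (i) aside: (j) operates against (i): a current Class 1 Approval is held. (k) is inapplicable (there is no General Certificate in force), so (j) stands. Exception (a) stands.
All of (b)'s requirements are met (assessed value is $275,000, less than the $354,000 limit; items are individually labelled). But: (l) operates against (b): the coverage ratio is 48%, under the 49% limit. So (b) is unavailable.
Exception (c) fails — the reference index is 417, short of 428.
Exception (d) is satisfied on its face — the preserves are shelf-stable; the reportable unit count is 69, meeting the 65 threshold; all sales are at a certified farmers' market. However, paragraphs (n)–(o) must be considered: (n) operates against (d): the preserves contain meat. (o), which would lift (n), does not operate here — the baseline figure is 789, not under 673. Exception (d) does not apply.

No — exception (a) applies; Priya is not required to hold a vendor licence.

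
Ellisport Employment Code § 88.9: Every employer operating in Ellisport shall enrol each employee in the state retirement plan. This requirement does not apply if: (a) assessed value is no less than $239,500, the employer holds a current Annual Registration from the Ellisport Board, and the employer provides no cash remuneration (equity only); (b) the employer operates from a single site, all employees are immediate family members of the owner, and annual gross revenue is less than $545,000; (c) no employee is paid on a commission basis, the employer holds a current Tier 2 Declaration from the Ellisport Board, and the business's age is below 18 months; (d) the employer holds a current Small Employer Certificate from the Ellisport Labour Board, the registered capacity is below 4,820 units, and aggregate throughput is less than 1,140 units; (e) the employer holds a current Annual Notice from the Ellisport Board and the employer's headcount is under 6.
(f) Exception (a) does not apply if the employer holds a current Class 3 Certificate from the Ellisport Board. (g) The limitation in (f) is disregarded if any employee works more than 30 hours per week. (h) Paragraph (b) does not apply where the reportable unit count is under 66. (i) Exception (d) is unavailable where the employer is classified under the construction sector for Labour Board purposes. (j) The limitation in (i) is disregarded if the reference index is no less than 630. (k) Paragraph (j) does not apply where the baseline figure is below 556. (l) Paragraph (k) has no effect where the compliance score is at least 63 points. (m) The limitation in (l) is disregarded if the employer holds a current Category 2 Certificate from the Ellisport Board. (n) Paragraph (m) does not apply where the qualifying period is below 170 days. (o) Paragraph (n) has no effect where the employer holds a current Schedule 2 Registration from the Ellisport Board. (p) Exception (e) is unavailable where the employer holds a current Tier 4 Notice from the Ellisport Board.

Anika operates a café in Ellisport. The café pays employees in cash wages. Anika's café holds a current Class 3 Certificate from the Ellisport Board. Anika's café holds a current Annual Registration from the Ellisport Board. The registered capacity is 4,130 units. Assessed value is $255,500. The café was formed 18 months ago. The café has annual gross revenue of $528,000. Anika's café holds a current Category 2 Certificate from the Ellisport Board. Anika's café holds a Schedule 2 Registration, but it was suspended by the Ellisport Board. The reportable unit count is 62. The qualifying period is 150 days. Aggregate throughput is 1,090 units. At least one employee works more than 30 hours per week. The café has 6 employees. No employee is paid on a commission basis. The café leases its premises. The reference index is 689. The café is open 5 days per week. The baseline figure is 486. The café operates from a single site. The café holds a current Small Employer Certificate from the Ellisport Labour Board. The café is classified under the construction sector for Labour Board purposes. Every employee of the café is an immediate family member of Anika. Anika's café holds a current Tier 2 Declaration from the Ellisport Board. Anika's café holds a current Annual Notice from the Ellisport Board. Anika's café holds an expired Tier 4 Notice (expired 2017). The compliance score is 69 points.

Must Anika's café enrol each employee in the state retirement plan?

Exception (a) does not apply: employees are paid cash wages.
All of (b)'s requirements are met (the employer operates from a single site; every employee is an immediate family member; annual gross revenue is $528,000, less than the $545,000 limit). Turning to paragraph (h): (h) operates against (b): the reportable unit count is 62, under the 66 limit. Exception (b) does not apply.
Exception (c) fails — the business's age is 18 months, not below 18 months.
Exception (d): a current Small Employer Certificate is held; the registered capacity is 4,130 units, below the 4,820 units limit; aggregate throughput is 1,090 units, less than the 1,140 units limit — every condition holds. Applying paragraphs (i)–(o): (i) is triggered (the café is classified under the construction sector), but is itself disapplied by (j): (j) is triggered — the reference index is 689, meeting the 630 threshold. (k) would limit (j) — the baseline figure is 486, below the 556 limit — but (l) sets (k) aside: (l) operates — the compliance score is 69 points, meeting the 63 points threshold. (m) operates (a current Category 2 Certificate is held), but is set aside by (n): (n) operates against (m): the qualifying period is 150 days, below the 170 days limit. (o) does not operate here (no current Schedule 2 Registration is held), so (n) stands. (d) remains available.
Exception (e) fails — the employer's headcount is 6, not under 6.

No — exception (d) applies; Anika's café is not required to enrol each employee in the state retirement plan.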